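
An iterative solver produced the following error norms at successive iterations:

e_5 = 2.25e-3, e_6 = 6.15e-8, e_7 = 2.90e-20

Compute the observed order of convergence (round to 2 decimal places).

p ≈ ln(e_7/e_6) / ln(e_6/e_5)
  = ln(2.90e-20/6.15e-8) / ln(6.15e-8/2.25e-3)
  = ln(4.71545e-13) / ln(2.73333e-05)
  = -28.38276 / -10.50740 ≈ 2.70122

2.70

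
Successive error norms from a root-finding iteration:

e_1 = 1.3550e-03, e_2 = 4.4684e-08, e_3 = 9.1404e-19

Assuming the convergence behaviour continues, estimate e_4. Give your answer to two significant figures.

First estimate the order: p ≈ ln(e_3/e_2) / ln(e_2/e_1) = ln(9.1404e-19/4.4684e-08)/ln(4.4684e-08/1.3550e-03) = ln(2.04556e-11)/ln(3.29771e-05) ≈ 2.3850.
Then e_4 ≈ e_3·(e_3/e_2)^p = 9.1404e-19·(2.04556e-11)^2.3850 = 9.1404e-19·3.20839e-26 ≈ 2.933e-44.

2.9e-44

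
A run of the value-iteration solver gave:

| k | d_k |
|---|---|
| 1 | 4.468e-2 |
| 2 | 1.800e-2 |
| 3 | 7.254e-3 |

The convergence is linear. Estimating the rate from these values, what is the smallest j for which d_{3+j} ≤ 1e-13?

28

Rate ρ ≈ d_3/d_2 = 7.254e-3/1.800e-2 = 0.4030.
After j more steps, d_{3+j} ≈ 7.254e-3·ρ^j; need ρ^j ≤ 1e-13/7.254e-3 = 1.37855e-11.
j ≥ ln(1.37855e-11)/ln(0.4030) = -25.0074/-0.90882 = 27.516.
So 28 more iterations are needed.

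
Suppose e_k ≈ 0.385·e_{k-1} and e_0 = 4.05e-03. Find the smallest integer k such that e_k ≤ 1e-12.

24

After k steps, e_k ≈ 4.05e-03·0.385^k.
Need 0.385^k ≤ 1e-12/4.05e-03 = 2.46914e-10.
k ≥ ln(2.46914e-10)/ln(0.385) = -22.1220/-0.95451 = 23.176.
Smallest integer k = 24.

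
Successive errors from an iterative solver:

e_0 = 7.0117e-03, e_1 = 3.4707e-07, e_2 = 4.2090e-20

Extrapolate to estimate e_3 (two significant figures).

7.5e-59

First estimate the order: p ≈ ln(e_2/e_1) / ln(e_1/e_0) = ln(4.2090e-20/3.4707e-07)/ln(3.4707e-07/7.0117e-03) = ln(1.21272e-13)/ln(4.94987e-05) ≈ 3.0000.
Then e_3 ≈ e_2·(e_2/e_1)^p = 4.2090e-20·(1.21272e-13)^3.0000 = 4.2090e-20·1.78353e-39 ≈ 7.507e-59.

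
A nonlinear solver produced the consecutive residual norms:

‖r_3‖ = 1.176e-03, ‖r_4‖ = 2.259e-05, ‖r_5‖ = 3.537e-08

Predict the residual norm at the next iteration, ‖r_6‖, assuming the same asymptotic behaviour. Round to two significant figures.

9.2e-13

First estimate the order: p ≈ ln(‖r_5‖/‖r_4‖) / ln(‖r_4‖/‖r_3‖) = ln(3.537e-08/2.259e-05)/ln(2.259e-05/1.176e-03) = ln(0.00156574)/ln(0.0192092) ≈ 1.6343.
Then ‖r_6‖ ≈ ‖r_5‖·(‖r_5‖/‖r_4‖)^p = 3.537e-08·(0.00156574)^1.6343 = 3.537e-08·2.60214e-05 ≈ 9.204e-13.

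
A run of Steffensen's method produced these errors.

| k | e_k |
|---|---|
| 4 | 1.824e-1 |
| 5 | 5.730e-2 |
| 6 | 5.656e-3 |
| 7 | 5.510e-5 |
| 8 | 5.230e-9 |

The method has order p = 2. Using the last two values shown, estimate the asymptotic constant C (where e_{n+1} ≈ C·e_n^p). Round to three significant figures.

1.72

C ≈ e_8 / e_7^2
  = 5.230e-9 / (5.510e-5)^2
  = 5.230e-9 / 3.03601e-09 ≈ 1.7227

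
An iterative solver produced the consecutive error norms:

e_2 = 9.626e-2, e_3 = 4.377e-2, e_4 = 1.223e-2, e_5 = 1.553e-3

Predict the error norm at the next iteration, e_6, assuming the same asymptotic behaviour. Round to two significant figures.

5.5e-5

First estimate the order: p ≈ ln(e_5/e_4) / ln(e_4/e_3) = ln(1.553e-3/1.223e-2)/ln(1.223e-2/4.377e-2) = ln(0.126983)/ln(0.279415) ≈ 1.6185.
Then e_6 ≈ e_5·(e_5/e_4)^p = 1.553e-3·(0.126983)^1.6185 = 1.553e-3·0.0354334 ≈ 5.503e-05.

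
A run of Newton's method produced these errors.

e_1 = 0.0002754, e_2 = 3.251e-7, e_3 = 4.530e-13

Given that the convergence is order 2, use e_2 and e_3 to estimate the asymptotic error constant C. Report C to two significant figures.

4.3

C ≈ e_3 / e_2^2
  = 4.530e-13 / (3.251e-7)^2
  = 4.530e-13 / 1.0569e-13 ≈ 4.2861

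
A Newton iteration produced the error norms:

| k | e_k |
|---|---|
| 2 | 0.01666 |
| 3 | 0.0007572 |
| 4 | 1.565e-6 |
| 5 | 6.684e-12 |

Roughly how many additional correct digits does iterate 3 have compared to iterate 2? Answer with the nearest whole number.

Digits gained ≈ log₁₀(e_2/e_3) = log₁₀(0.01666/0.0007572) = log₁₀(22.0021) ≈ 1.342.

1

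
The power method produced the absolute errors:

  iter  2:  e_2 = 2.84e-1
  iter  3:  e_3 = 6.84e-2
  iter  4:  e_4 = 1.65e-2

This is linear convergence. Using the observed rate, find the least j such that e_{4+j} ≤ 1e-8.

11

Rate ρ ≈ e_4/e_3 = 1.65e-2/6.84e-2 = 0.2412.
After j more steps, e_{4+j} ≈ 1.65e-2·ρ^j; need ρ^j ≤ 1e-8/1.65e-2 = 6.06061e-07.
j ≥ ln(6.06061e-07)/ln(0.2412) = -14.3163/-1.42213 = 10.067.
So 11 more iterations are needed.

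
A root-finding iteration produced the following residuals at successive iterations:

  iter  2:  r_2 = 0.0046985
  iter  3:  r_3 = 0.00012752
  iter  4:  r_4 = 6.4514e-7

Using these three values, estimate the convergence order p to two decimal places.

1.47

p ≈ ln(r_4/r_3) / ln(r_3/r_2)
  = ln(6.4514e-7/0.00012752) / ln(0.00012752/0.0046985)
  = ln(0.00505913) / ln(0.0271406)
  = -5.28656 / -3.60672 ≈ 1.46575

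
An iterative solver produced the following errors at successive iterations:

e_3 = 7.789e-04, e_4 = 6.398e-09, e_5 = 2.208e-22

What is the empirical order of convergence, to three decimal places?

p ≈ ln(e_5/e_4) / ln(e_4/e_3)
  = ln(2.208e-22/6.398e-09) / ln(6.398e-09/7.789e-04)
  = ln(3.45108e-14) / ln(8.21415e-06)
  = -30.997504 / -11.709652 ≈ 2.647176

2.647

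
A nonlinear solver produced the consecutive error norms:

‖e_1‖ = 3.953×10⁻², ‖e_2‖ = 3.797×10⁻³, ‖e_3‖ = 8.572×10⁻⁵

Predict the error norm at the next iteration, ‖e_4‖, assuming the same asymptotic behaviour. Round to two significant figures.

1.9e-7

First estimate the order: p ≈ ln(‖e_3‖/‖e_2‖) / ln(‖e_2‖/‖e_1‖) = ln(8.572×10⁻⁵/3.797×10⁻³)/ln(3.797×10⁻³/3.953×10⁻²) = ln(0.0225757)/ln(0.0960536) ≈ 1.6181.
Then ‖e_4‖ ≈ ‖e_3‖·(‖e_3‖/‖e_2‖)^p = 8.572×10⁻⁵·(0.0225757)^1.6181 = 8.572×10⁻⁵·0.00216784 ≈ 1.858e-07.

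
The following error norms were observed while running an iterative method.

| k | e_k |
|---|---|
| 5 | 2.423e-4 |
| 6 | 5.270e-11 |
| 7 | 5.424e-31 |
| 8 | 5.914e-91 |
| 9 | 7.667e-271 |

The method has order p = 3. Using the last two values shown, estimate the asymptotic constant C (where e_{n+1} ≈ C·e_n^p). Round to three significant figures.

C ≈ e_9 / e_8^3
  = 7.667e-271 / (5.914e-91)^3
  = 7.667e-271 / 2.06844e-271 ≈ 3.7066

3.71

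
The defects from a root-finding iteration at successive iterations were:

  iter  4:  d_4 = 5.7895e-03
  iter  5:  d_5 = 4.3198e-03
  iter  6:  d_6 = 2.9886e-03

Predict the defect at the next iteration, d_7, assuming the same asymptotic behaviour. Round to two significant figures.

1.9e-3

First estimate the order: p ≈ ln(d_6/d_5) / ln(d_5/d_4) = ln(2.9886e-03/4.3198e-03)/ln(4.3198e-03/5.7895e-03) = ln(0.691838)/ln(0.746144) ≈ 1.2581.
Then d_7 ≈ d_6·(d_6/d_5)^p = 2.9886e-03·(0.691838)^1.2581 = 2.9886e-03·0.629085 ≈ 0.00188.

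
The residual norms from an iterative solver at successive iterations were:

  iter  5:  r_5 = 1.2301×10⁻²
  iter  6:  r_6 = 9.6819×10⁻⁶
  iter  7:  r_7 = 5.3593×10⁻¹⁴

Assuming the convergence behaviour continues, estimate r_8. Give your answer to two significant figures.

5.8e-36

First estimate the order: p ≈ ln(r_7/r_6) / ln(r_6/r_5) = ln(5.3593×10⁻¹⁴/9.6819×10⁻⁶)/ln(9.6819×10⁻⁶/1.2301×10⁻²) = ln(5.53538e-09)/ln(0.000787082) ≈ 2.6601.
Then r_8 ≈ r_7·(r_7/r_6)^p = 5.3593×10⁻¹⁴·(5.53538e-09)^2.6601 = 5.3593×10⁻¹⁴·1.08629e-22 ≈ 5.822e-36.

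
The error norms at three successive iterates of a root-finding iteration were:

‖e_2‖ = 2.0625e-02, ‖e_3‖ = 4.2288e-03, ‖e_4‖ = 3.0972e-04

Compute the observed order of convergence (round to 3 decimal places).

p ≈ ln(‖e_4‖/‖e_3‖) / ln(‖e_3‖/‖e_2‖)
  = ln(3.0972e-04/4.2288e-03) / ln(4.2288e-03/2.0625e-02)
  = ln(0.0732406) / ln(0.205033)
  = -2.614005 / -1.584584 ≈ 1.649647

1.650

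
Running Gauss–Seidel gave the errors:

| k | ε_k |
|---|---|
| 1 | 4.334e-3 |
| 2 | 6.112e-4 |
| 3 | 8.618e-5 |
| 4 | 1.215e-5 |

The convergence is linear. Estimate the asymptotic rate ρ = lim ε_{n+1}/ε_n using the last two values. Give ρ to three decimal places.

0.141

ρ ≈ ε_4/ε_3 = 1.215e-5/8.618e-5 = 0.14098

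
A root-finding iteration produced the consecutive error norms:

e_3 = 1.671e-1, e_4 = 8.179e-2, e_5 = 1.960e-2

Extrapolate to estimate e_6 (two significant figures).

First estimate the order: p ≈ ln(e_5/e_4) / ln(e_4/e_3) = ln(1.960e-2/8.179e-2)/ln(8.179e-2/1.671e-1) = ln(0.239638)/ln(0.489467) ≈ 1.9996.
Then e_6 ≈ e_5·(e_5/e_4)^p = 1.960e-2·(0.239638)^1.9996 = 1.960e-2·0.0574592 ≈ 0.001126.

1.1e-3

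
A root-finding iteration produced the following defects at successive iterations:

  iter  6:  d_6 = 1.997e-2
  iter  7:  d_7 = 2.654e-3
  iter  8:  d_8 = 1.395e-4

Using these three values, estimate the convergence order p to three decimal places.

p ≈ ln(d_8/d_7) / ln(d_7/d_6)
  = ln(1.395e-4/2.654e-3) / ln(2.654e-3/1.997e-2)
  = ln(0.0525622) / ln(0.132899)
  = -2.945758 / -2.018166 ≈ 1.459621

1.460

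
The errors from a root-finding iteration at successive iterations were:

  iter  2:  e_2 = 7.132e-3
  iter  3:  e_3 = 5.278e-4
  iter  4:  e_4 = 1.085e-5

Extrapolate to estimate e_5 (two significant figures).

3.3e-8

First estimate the order: p ≈ ln(e_4/e_3) / ln(e_3/e_2) = ln(1.085e-5/5.278e-4)/ln(5.278e-4/7.132e-3) = ln(0.020557)/ln(0.0740045) ≈ 1.4920.
Then e_5 ≈ e_4·(e_4/e_3)^p = 1.085e-5·(0.020557)^1.4920 = 1.085e-5·0.00304044 ≈ 3.299e-08.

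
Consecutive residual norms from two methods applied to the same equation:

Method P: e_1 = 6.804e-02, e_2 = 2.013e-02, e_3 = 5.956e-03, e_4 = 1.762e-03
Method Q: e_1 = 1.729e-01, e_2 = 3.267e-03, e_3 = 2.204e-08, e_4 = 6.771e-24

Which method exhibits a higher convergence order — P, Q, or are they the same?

Q

Method P: p ≈ ln(1.762e-03/5.956e-03)/ln(5.956e-03/2.013e-02) ≈ 1.00.
Method Q: p ≈ ln(6.771e-24/2.204e-08)/ln(2.204e-08/3.267e-03) ≈ 3.00.
Method Q has the higher order (≈3.0 vs ≈1.0).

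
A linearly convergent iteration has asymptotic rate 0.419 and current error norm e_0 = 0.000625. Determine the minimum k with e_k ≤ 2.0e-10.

18

After k steps, e_k ≈ 0.000625·0.419^k.
Need 0.419^k ≤ 2.0e-10/0.000625 = 3.2e-07.
k ≥ ln(3.2e-07)/ln(0.419) = -14.9549/-0.86988 = 17.192.
Smallest integer k = 18.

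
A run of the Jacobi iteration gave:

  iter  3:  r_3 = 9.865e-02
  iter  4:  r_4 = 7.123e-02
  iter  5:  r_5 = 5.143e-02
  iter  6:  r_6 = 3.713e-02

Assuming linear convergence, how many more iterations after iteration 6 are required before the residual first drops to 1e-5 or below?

26

Rate ρ ≈ r_6/r_5 = 3.713e-02/5.143e-02 = 0.7220.
After j more steps, r_{6+j} ≈ 3.713e-02·ρ^j; need ρ^j ≤ 1e-5/3.713e-02 = 0.000269324.
j ≥ ln(0.000269324)/ln(0.7220) = -8.2196/-0.32573 = 25.234.
So 26 more iterations are needed.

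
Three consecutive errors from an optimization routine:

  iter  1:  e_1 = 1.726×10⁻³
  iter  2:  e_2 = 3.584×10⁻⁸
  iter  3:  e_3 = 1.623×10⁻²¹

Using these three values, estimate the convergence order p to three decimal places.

2.850

p ≈ ln(e_3/e_2) / ln(e_2/e_1)
  = ln(1.623×10⁻²¹/3.584×10⁻⁸) / ln(3.584×10⁻⁸/1.726×10⁻³)
  = ln(4.52846e-14) / ln(2.07648e-05)
  = -30.725809 / -10.782251 ≈ 2.849666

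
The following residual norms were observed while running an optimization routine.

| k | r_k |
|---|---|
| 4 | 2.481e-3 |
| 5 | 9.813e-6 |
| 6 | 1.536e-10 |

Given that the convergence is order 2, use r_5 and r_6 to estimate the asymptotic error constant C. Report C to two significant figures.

C ≈ r_6 / r_5^2
  = 1.536e-10 / (9.813e-6)^2
  = 1.536e-10 / 9.6295e-11 ≈ 1.5951

1.6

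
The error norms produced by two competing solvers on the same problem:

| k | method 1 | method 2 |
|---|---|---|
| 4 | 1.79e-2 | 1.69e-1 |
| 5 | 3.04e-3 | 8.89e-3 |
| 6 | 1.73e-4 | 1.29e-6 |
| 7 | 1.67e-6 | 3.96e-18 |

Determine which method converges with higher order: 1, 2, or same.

Method 1: p ≈ ln(1.67e-6/1.73e-4)/ln(1.73e-4/3.04e-3) ≈ 1.62.
Method 2: p ≈ ln(3.96e-18/1.29e-6)/ln(1.29e-6/8.89e-3) ≈ 3.00.
Method 2 has the higher order (≈3.0 vs ≈1.6).

2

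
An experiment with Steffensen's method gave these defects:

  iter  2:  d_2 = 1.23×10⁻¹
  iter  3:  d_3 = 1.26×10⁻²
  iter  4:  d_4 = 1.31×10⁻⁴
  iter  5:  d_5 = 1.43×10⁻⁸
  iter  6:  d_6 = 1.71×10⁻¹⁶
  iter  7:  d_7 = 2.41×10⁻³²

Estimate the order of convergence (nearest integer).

2

Consecutive ratios: d_7/d_6 = 2.41×10⁻³²/1.71×10⁻¹⁶ = 1.40936e-16, d_6/d_5 = 1.71×10⁻¹⁶/1.43×10⁻⁸ = 1.1958e-08.
p ≈ ln(1.40936e-16)/ln(1.1958e-08) = -36.4982/-18.2419 ≈ 2.00.
So the convergence is quadratic (order 2).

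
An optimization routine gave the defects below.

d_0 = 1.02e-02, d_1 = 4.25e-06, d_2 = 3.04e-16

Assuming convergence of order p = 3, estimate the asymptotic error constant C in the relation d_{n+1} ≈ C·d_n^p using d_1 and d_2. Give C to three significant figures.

3.96

C ≈ d_2 / d_1^3
  = 3.04e-16 / (4.25e-06)^3
  = 3.04e-16 / 7.67656e-17 ≈ 3.9601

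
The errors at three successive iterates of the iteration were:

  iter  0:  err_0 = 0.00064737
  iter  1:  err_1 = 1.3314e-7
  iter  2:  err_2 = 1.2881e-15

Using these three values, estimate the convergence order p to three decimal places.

p ≈ ln(err_2/err_1) / ln(err_1/err_0)
  = ln(1.2881e-15/1.3314e-7) / ln(1.3314e-7/0.00064737)
  = ln(9.67478e-09) / ln(0.000205663)
  = -18.453743 / -8.489272 ≈ 2.173772

2.174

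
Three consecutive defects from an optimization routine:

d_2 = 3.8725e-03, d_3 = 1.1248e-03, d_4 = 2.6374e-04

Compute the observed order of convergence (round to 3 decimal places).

p ≈ ln(d_4/d_3) / ln(d_3/d_2)
  = ln(2.6374e-04/1.1248e-03) / ln(1.1248e-03/3.8725e-03)
  = ln(0.234477) / ln(0.290458)
  = -1.450398 / -1.236296 ≈ 1.173180

1.173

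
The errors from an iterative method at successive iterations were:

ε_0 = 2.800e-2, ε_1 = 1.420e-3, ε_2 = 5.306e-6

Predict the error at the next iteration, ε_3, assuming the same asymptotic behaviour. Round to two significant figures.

First estimate the order: p ≈ ln(ε_2/ε_1) / ln(ε_1/ε_0) = ln(5.306e-6/1.420e-3)/ln(1.420e-3/2.800e-2) = ln(0.00373662)/ln(0.0507143) ≈ 1.8747.
Then ε_3 ≈ ε_2·(ε_2/ε_1)^p = 5.306e-6·(0.00373662)^1.8747 = 5.306e-6·2.81272e-05 ≈ 1.492e-10.

1.5e-10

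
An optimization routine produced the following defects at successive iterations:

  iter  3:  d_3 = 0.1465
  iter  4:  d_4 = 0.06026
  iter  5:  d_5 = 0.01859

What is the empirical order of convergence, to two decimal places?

p ≈ ln(d_5/d_4) / ln(d_4/d_3)
  = ln(0.01859/0.06026) / ln(0.06026/0.1465)
  = ln(0.308497) / ln(0.411331)
  = -1.17604 / -0.88836 ≈ 1.32383

1.32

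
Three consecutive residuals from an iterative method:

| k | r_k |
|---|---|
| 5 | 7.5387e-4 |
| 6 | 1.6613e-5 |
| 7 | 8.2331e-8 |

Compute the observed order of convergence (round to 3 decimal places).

p ≈ ln(r_7/r_6) / ln(r_6/r_5)
  = ln(8.2331e-8/1.6613e-5) / ln(1.6613e-5/7.5387e-4)
  = ln(0.00495582) / ln(0.022037)
  = -5.307193 / -3.815032 ≈ 1.391127

1.391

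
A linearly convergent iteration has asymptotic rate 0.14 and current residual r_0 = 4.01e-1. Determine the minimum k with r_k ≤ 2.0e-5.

After k steps, r_k ≈ 4.01e-1·0.14^k.
Need 0.14^k ≤ 2.0e-5/4.01e-1 = 4.98753e-05.
k ≥ ln(4.98753e-05)/ln(0.14) = -9.9060/-1.96611 = 5.038.
Smallest integer k = 6.

6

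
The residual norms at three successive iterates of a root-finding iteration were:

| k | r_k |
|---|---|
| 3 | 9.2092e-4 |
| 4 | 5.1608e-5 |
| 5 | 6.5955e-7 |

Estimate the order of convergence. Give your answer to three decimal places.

p ≈ ln(r_5/r_4) / ln(r_4/r_3)
  = ln(6.5955e-7/5.1608e-5) / ln(5.1608e-5/9.2092e-4)
  = ln(0.01278) / ln(0.0560396)
  = -4.359874 / -2.881697 ≈ 1.512954

1.513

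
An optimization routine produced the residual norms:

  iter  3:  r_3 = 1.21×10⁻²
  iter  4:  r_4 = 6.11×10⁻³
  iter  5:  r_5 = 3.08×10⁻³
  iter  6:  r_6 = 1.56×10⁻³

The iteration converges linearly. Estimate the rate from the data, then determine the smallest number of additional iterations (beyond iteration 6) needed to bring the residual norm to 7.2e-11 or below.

Rate ρ ≈ r_6/r_5 = 1.56×10⁻³/3.08×10⁻³ = 0.5065.
After j more steps, r_{6+j} ≈ 1.56×10⁻³·ρ^j; need ρ^j ≤ 7.2e-11/1.56×10⁻³ = 4.61538e-08.
j ≥ ln(4.61538e-08)/ln(0.5065) = -16.8913/-0.68023 = 24.832.
So 25 more iterations are needed.

25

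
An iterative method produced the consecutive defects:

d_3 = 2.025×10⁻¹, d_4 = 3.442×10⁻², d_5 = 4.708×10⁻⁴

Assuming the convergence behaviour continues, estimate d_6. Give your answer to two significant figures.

First estimate the order: p ≈ ln(d_5/d_4) / ln(d_4/d_3) = ln(4.708×10⁻⁴/3.442×10⁻²)/ln(3.442×10⁻²/2.025×10⁻¹) = ln(0.0136781)/ln(0.169975) ≈ 2.4220.
Then d_6 ≈ d_5·(d_5/d_4)^p = 4.708×10⁻⁴·(0.0136781)^2.4220 = 4.708×10⁻⁴·3.05812e-05 ≈ 1.44e-08.

1.4e-8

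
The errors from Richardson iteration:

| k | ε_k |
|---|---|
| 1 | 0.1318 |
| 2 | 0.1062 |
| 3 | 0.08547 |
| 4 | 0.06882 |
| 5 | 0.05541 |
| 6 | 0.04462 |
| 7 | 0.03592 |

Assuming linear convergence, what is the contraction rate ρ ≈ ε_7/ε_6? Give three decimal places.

0.805

ρ ≈ ε_7/ε_6 = 0.03592/0.04462 = 0.80502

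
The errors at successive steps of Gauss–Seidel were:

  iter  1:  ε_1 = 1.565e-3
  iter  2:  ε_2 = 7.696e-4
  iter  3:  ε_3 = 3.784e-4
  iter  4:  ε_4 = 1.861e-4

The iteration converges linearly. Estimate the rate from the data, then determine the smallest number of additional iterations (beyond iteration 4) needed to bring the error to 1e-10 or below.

Rate ρ ≈ ε_4/ε_3 = 1.861e-4/3.784e-4 = 0.4918.
After j more steps, ε_{4+j} ≈ 1.861e-4·ρ^j; need ρ^j ≤ 1e-10/1.861e-4 = 5.37346e-07.
j ≥ ln(5.37346e-07)/ln(0.4918) = -14.4366/-0.70968 = 20.342.
So 21 more iterations are needed.

21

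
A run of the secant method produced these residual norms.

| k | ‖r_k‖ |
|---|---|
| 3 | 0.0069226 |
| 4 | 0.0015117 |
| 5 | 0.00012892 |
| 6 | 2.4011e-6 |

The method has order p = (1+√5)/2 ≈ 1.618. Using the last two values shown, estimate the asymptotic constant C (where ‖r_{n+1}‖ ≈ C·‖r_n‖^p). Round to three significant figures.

C ≈ ‖r_6‖ / ‖r_5‖^1.618
  = 2.4011e-6 / (0.00012892)^1.618
  = 2.4011e-6 / 5.08743e-07 ≈ 4.7197

4.72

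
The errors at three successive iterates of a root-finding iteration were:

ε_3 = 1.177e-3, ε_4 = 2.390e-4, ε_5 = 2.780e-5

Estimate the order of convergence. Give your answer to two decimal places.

p ≈ ln(ε_5/ε_4) / ln(ε_4/ε_3)
  = ln(2.780e-5/2.390e-4) / ln(2.390e-4/1.177e-3)
  = ln(0.116318) / ln(0.203059)
  = -2.15143 / -1.59426 ≈ 1.34949

1.35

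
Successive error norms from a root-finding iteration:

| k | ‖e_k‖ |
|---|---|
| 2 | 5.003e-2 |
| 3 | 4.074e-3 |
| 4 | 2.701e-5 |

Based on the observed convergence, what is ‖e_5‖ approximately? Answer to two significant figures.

First estimate the order: p ≈ ln(‖e_4‖/‖e_3‖) / ln(‖e_3‖/‖e_2‖) = ln(2.701e-5/4.074e-3)/ln(4.074e-3/5.003e-2) = ln(0.00662985)/ln(0.0814311) ≈ 2.0001.
Then ‖e_5‖ ≈ ‖e_4‖·(‖e_4‖/‖e_3‖)^p = 2.701e-5·(0.00662985)^2.0001 = 2.701e-5·4.39329e-05 ≈ 1.187e-09.

1.2e-9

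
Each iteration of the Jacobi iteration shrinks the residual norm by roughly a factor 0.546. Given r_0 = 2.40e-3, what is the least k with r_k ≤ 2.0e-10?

After k steps, r_k ≈ 2.40e-3·0.546^k.
Need 0.546^k ≤ 2.0e-10/2.40e-3 = 8.33333e-08.
k ≥ ln(8.33333e-08)/ln(0.546) = -16.3004/-0.60514 = 26.937.
Smallest integer k = 27.

27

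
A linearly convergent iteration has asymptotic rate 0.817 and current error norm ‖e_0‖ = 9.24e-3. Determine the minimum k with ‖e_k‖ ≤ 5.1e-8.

After k steps, ‖e_k‖ ≈ 9.24e-3·0.817^k.
Need 0.817^k ≤ 5.1e-8/9.24e-3 = 5.51948e-06.
k ≥ ln(5.51948e-06)/ln(0.817) = -12.1072/-0.20212 = 59.901.
Smallest integer k = 60.

60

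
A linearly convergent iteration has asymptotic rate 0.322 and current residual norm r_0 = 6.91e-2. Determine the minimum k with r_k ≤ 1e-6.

After k steps, r_k ≈ 6.91e-2·0.322^k.
Need 0.322^k ≤ 1e-6/6.91e-2 = 1.44718e-05.
k ≥ ln(1.44718e-05)/ln(0.322) = -11.1433/-1.13320 = 9.833.
Smallest integer k = 10.

10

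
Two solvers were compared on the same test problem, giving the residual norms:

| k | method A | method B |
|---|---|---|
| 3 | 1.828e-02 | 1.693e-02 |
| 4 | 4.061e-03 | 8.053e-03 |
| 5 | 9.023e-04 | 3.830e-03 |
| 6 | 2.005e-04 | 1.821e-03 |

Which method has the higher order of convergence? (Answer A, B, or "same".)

Method A: p ≈ ln(2.005e-04/9.023e-04)/ln(9.023e-04/4.061e-03) ≈ 1.00.
Method B: p ≈ ln(1.821e-03/3.830e-03)/ln(3.830e-03/8.053e-03) ≈ 1.00.
Both orders ≈ 1.0 — effectively the same.

same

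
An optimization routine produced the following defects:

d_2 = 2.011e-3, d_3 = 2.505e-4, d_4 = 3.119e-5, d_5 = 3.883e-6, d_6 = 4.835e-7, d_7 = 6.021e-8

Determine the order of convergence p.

1

Consecutive ratios: d_7/d_6 = 6.021e-8/4.835e-7 = 0.124529, d_6/d_5 = 4.835e-7/3.883e-6 = 0.124517.
p ≈ ln(0.124529)/ln(0.124517) = -2.0832/-2.0833 ≈ 1.00.
So the convergence is linear (order 1).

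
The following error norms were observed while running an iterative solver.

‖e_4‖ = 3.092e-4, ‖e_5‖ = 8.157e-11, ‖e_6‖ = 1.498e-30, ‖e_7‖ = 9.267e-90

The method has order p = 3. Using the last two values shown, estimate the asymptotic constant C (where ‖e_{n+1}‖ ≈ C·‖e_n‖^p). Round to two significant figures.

2.8

C ≈ ‖e_7‖ / ‖e_6‖^3
  = 9.267e-90 / (1.498e-30)^3
  = 9.267e-90 / 3.36152e-90 ≈ 2.7568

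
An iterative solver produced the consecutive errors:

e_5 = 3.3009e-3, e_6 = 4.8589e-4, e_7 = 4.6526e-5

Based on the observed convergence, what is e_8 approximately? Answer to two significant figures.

2.6e-6

First estimate the order: p ≈ ln(e_7/e_6) / ln(e_6/e_5) = ln(4.6526e-5/4.8589e-4)/ln(4.8589e-4/3.3009e-3) = ln(0.0957542)/ln(0.147199) ≈ 1.2244.
Then e_8 ≈ e_7·(e_7/e_6)^p = 4.6526e-5·(0.0957542)^1.2244 = 4.6526e-5·0.0565626 ≈ 2.632e-06.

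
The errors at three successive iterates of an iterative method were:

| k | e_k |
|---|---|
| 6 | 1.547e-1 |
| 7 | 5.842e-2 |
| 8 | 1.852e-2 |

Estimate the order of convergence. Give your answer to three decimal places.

p ≈ ln(e_8/e_7) / ln(e_7/e_6)
  = ln(1.852e-2/5.842e-2) / ln(5.842e-2/1.547e-1)
  = ln(0.317015) / ln(0.377634)
  = -1.148806 / -0.973830 ≈ 1.179678

1.180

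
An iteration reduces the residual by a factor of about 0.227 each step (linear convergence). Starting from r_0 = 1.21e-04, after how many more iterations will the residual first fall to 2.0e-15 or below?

After k steps, r_k ≈ 1.21e-04·0.227^k.
Need 0.227^k ≤ 2.0e-15/1.21e-04 = 1.65289e-11.
k ≥ ln(1.65289e-11)/ln(0.227) = -24.8259/-1.48281 = 16.742.
Smallest integer k = 17.

17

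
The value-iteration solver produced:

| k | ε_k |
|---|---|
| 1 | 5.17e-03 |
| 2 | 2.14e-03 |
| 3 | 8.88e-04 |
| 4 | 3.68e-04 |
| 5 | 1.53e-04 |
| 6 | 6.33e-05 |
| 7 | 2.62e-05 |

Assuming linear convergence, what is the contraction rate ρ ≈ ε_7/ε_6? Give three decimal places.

0.414

ρ ≈ ε_7/ε_6 = 2.62e-05/6.33e-05 = 0.41390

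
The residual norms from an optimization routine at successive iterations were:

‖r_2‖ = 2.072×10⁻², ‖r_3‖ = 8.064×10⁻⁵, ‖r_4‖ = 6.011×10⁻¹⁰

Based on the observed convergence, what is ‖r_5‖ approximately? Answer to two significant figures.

7.4e-21

First estimate the order: p ≈ ln(‖r_4‖/‖r_3‖) / ln(‖r_3‖/‖r_2‖) = ln(6.011×10⁻¹⁰/8.064×10⁻⁵)/ln(8.064×10⁻⁵/2.072×10⁻²) = ln(7.45412e-06)/ln(0.00389189) ≈ 2.1278.
Then ‖r_5‖ ≈ ‖r_4‖·(‖r_4‖/‖r_3‖)^p = 6.011×10⁻¹⁰·(7.45412e-06)^2.1278 = 6.011×10⁻¹⁰·1.22881e-11 ≈ 7.386e-21.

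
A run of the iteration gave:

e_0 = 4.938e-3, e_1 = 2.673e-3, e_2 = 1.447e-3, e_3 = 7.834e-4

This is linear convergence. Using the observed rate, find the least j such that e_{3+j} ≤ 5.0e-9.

Rate ρ ≈ e_3/e_2 = 7.834e-4/1.447e-3 = 0.5414.
After j more steps, e_{3+j} ≈ 7.834e-4·ρ^j; need ρ^j ≤ 5.0e-9/7.834e-4 = 6.38244e-06.
j ≥ ln(6.38244e-06)/ln(0.5414) = -11.9620/-0.61360 = 19.495.
So 20 more iterations are needed.

20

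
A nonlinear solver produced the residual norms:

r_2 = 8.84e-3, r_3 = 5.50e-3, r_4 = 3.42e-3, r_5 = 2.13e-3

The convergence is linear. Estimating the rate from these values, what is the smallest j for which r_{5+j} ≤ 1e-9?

Rate ρ ≈ r_5/r_4 = 2.13e-3/3.42e-3 = 0.6228.
After j more steps, r_{5+j} ≈ 2.13e-3·ρ^j; need ρ^j ≤ 1e-9/2.13e-3 = 4.69484e-07.
j ≥ ln(4.69484e-07)/ln(0.6228) = -14.5716/-0.47353 = 30.772.
So 31 more iterations are needed.

31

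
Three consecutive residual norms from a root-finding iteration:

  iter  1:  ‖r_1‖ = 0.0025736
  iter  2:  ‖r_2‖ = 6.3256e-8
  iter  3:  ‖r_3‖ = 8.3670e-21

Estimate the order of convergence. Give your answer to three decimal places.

2.794

p ≈ ln(‖r_3‖/‖r_2‖) / ln(‖r_2‖/‖r_1‖)
  = ln(8.3670e-21/6.3256e-8) / ln(6.3256e-8/0.0025736)
  = ln(1.32272e-13) / ln(2.45788e-05)
  = -29.653916 / -10.613626 ≈ 2.793948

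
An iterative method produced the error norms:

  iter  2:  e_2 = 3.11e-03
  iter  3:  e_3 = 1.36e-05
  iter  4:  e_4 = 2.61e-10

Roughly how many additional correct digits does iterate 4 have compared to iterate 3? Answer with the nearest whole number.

Digits gained ≈ log₁₀(e_3/e_4) = log₁₀(1.36e-05/2.61e-10) = log₁₀(52107.3) ≈ 4.717.

5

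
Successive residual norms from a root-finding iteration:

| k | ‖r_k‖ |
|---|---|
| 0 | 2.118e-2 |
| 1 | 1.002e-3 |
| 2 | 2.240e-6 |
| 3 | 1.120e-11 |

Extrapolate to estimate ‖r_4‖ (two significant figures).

First estimate the order: p ≈ ln(‖r_3‖/‖r_2‖) / ln(‖r_2‖/‖r_1‖) = ln(1.120e-11/2.240e-6)/ln(2.240e-6/1.002e-3) = ln(5e-06)/ln(0.00223553) ≈ 1.9999.
Then ‖r_4‖ ≈ ‖r_3‖·(‖r_3‖/‖r_2‖)^p = 1.120e-11·(5e-06)^1.9999 = 1.120e-11·2.50305e-11 ≈ 2.803e-22.

2.8e-22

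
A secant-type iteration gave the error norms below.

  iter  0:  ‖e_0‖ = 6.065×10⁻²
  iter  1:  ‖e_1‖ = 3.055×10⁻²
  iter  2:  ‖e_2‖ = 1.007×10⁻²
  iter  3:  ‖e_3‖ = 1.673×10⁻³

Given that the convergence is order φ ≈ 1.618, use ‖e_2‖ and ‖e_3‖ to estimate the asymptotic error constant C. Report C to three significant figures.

C ≈ ‖e_3‖ / ‖e_2‖^1.618
  = 1.673×10⁻³ / (1.007×10⁻²)^1.618
  = 1.673×10⁻³ / 0.000587356 ≈ 2.8484

2.85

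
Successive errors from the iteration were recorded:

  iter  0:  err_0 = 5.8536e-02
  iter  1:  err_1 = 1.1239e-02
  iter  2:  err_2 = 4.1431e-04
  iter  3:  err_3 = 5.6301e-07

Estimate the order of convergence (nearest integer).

2

Consecutive ratios: err_3/err_2 = 5.6301e-07/4.1431e-04 = 0.00135891, err_2/err_1 = 4.1431e-04/1.1239e-02 = 0.0368636.
p ≈ ln(0.00135891)/ln(0.0368636) = -6.6011/-3.3005 ≈ 2.00.
So the convergence is quadratic (order 2).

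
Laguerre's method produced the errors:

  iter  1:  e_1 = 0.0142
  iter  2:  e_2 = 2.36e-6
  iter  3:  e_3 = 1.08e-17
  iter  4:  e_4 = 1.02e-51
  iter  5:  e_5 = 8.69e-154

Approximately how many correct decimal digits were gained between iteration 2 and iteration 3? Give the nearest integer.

11

Digits gained ≈ log₁₀(e_2/e_3) = log₁₀(2.36e-6/1.08e-17) = log₁₀(2.18519e+11) ≈ 11.339.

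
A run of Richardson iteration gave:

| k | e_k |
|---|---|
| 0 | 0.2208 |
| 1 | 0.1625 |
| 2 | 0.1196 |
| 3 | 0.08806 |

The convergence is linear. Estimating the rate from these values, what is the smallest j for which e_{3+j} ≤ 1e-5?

Rate ρ ≈ e_3/e_2 = 0.08806/0.1196 = 0.7363.
After j more steps, e_{3+j} ≈ 0.08806·ρ^j; need ρ^j ≤ 1e-5/0.08806 = 0.000113559.
j ≥ ln(0.000113559)/ln(0.7363) = -9.0832/-0.30612 = 29.672.
So 30 more iterations are needed.

30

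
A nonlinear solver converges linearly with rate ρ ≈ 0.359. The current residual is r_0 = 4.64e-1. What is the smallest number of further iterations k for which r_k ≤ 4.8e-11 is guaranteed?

23

After k steps, r_k ≈ 4.64e-1·0.359^k.
Need 0.359^k ≤ 4.8e-11/4.64e-1 = 1.03448e-10.
k ≥ ln(1.03448e-10)/ln(0.359) = -22.9920/-1.02443 = 22.444.
Smallest integer k = 23.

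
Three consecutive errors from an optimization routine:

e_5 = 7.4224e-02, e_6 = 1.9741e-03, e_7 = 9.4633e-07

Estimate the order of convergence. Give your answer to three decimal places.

p ≈ ln(e_7/e_6) / ln(e_6/e_5)
  = ln(9.4633e-07/1.9741e-03) / ln(1.9741e-03/7.4224e-02)
  = ln(0.000479373) / ln(0.0265965)
  = -7.643032 / -3.626976 ≈ 2.107274

2.107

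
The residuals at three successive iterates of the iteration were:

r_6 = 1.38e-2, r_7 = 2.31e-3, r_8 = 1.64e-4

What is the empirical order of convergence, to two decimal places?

p ≈ ln(r_8/r_7) / ln(r_7/r_6)
  = ln(1.64e-4/2.31e-3) / ln(2.31e-3/1.38e-2)
  = ln(0.0709957) / ln(0.167391)
  = -2.64514 / -1.78742 ≈ 1.47986

1.48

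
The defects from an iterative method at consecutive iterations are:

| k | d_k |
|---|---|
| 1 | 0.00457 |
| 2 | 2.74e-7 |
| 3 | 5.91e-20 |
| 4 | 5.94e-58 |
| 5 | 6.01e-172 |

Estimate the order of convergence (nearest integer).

Consecutive ratios: d_5/d_4 = 6.01e-172/5.94e-58 = 1.01178e-114, d_4/d_3 = 5.94e-58/5.91e-20 = 1.00508e-38.
p ≈ ln(1.01178e-114)/ln(1.00508e-38) = -262.4830/-87.4932 ≈ 3.00.
So the convergence is cubic (order 3).

3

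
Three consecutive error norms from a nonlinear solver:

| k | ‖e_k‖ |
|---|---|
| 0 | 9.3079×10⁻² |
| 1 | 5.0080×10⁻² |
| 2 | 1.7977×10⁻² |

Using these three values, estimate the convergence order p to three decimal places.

1.653

p ≈ ln(‖e_2‖/‖e_1‖) / ln(‖e_1‖/‖e_0‖)
  = ln(1.7977×10⁻²/5.0080×10⁻²) / ln(5.0080×10⁻²/9.3079×10⁻²)
  = ln(0.358966) / ln(0.538038)
  = -1.024528 / -0.619826 ≈ 1.652928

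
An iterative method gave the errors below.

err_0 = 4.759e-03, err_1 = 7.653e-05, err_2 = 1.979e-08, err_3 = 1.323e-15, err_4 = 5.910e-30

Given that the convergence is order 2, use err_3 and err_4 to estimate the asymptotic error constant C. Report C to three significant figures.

C ≈ err_4 / err_3^2
  = 5.910e-30 / (1.323e-15)^2
  = 5.910e-30 / 1.75033e-30 ≈ 3.3765

3.38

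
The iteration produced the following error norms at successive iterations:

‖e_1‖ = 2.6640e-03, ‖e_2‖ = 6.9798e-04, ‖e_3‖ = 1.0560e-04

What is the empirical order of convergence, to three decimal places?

p ≈ ln(‖e_3‖/‖e_2‖) / ln(‖e_2‖/‖e_1‖)
  = ln(1.0560e-04/6.9798e-04) / ln(6.9798e-04/2.6640e-03)
  = ln(0.151294) / ln(0.262005)
  = -1.888530 / -1.339392 ≈ 1.409991

1.410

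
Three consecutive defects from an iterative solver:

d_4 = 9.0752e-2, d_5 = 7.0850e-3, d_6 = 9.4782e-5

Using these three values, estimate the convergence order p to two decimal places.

p ≈ ln(d_6/d_5) / ln(d_5/d_4)
  = ln(9.4782e-5/7.0850e-3) / ln(7.0850e-3/9.0752e-2)
  = ln(0.0133778) / ln(0.0780699)
  = -4.31416 / -2.55015 ≈ 1.69173

1.69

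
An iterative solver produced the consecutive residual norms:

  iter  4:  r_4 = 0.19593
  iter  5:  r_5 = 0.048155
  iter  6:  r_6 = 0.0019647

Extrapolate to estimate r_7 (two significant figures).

First estimate the order: p ≈ ln(r_6/r_5) / ln(r_5/r_4) = ln(0.0019647/0.048155)/ln(0.048155/0.19593) = ln(0.0407995)/ln(0.245777) ≈ 2.2796.
Then r_7 ≈ r_6·(r_6/r_5)^p = 0.0019647·(0.0407995)^2.2796 = 0.0019647·0.000680532 ≈ 1.337e-06.

1.3e-6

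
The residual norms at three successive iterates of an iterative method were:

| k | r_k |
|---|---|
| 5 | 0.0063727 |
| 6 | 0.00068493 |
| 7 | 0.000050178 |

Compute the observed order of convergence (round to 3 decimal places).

p ≈ ln(r_7/r_6) / ln(r_6/r_5)
  = ln(0.000050178/0.00068493) / ln(0.00068493/0.0063727)
  = ln(0.07326) / ln(0.107479)
  = -2.613741 / -2.230460 ≈ 1.171839

1.172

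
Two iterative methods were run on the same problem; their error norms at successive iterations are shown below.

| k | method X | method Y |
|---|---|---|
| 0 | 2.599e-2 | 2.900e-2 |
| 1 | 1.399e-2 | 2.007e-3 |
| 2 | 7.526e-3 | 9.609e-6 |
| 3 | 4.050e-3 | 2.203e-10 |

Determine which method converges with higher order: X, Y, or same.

Method X: p ≈ ln(4.050e-3/7.526e-3)/ln(7.526e-3/1.399e-2) ≈ 1.00.
Method Y: p ≈ ln(2.203e-10/9.609e-6)/ln(9.609e-6/2.007e-3) ≈ 2.00.
Method Y has the higher order (≈2.0 vs ≈1.0).

Y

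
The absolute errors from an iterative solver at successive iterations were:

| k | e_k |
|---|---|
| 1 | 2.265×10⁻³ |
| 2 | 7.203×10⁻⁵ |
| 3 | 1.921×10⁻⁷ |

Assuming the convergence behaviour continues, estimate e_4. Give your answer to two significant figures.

7.2e-12

First estimate the order: p ≈ ln(e_3/e_2) / ln(e_2/e_1) = ln(1.921×10⁻⁷/7.203×10⁻⁵)/ln(7.203×10⁻⁵/2.265×10⁻³) = ln(0.00266694)/ln(0.0318013) ≈ 1.7188.
Then e_4 ≈ e_3·(e_3/e_2)^p = 1.921×10⁻⁷·(0.00266694)^1.7188 = 1.921×10⁻⁷·3.76558e-05 ≈ 7.234e-12.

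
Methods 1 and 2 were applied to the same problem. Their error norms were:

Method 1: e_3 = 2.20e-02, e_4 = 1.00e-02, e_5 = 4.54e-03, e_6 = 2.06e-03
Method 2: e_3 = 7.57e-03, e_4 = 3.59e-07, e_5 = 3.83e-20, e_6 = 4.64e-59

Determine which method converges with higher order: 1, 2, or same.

2

Method 1: p ≈ ln(2.06e-03/4.54e-03)/ln(4.54e-03/1.00e-02) ≈ 1.00.
Method 2: p ≈ ln(4.64e-59/3.83e-20)/ln(3.83e-20/3.59e-07) ≈ 3.00.
Method 2 has the higher order (≈3.0 vs ≈1.0).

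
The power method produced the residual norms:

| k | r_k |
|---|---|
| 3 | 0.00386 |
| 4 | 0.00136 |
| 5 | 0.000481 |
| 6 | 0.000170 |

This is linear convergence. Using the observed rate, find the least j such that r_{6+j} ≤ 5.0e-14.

22

Rate ρ ≈ r_6/r_5 = 0.000170/0.000481 = 0.3534.
After j more steps, r_{6+j} ≈ 0.000170·ρ^j; need ρ^j ≤ 5.0e-14/0.000170 = 2.94118e-10.
j ≥ ln(2.94118e-10)/ln(0.3534) = -21.9470/-1.04015 = 21.100.
So 22 more iterations are needed.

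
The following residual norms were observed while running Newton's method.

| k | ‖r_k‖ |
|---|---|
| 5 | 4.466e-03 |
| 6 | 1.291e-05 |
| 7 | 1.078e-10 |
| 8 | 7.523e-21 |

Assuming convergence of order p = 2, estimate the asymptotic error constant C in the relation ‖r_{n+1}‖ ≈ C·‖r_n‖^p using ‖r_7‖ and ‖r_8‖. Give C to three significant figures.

C ≈ ‖r_8‖ / ‖r_7‖^2
  = 7.523e-21 / (1.078e-10)^2
  = 7.523e-21 / 1.16208e-20 ≈ 0.64737

0.647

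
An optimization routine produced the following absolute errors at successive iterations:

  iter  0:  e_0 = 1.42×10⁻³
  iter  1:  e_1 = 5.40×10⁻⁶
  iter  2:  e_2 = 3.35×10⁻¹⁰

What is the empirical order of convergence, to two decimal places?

p ≈ ln(e_2/e_1) / ln(e_1/e_0)
  = ln(3.35×10⁻¹⁰/5.40×10⁻⁶) / ln(5.40×10⁻⁶/1.42×10⁻³)
  = ln(6.2037e-05) / ln(0.00380282)
  = -9.68778 / -5.57201 ≈ 1.73865

1.74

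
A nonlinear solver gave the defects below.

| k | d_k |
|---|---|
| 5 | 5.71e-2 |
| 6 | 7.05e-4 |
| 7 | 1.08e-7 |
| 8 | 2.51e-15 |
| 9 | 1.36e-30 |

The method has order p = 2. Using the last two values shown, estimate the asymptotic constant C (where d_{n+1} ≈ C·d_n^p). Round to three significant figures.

0.216

C ≈ d_9 / d_8^2
  = 1.36e-30 / (2.51e-15)^2
  = 1.36e-30 / 6.3001e-30 ≈ 0.21587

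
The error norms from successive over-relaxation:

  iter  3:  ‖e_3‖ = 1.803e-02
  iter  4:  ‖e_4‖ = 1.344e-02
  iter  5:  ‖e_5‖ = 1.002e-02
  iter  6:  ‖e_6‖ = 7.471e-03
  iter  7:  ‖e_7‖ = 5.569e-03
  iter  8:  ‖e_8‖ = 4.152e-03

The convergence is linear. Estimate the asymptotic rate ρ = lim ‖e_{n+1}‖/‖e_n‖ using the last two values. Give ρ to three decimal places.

ρ ≈ ‖e_8‖/‖e_7‖ = 4.152e-03/5.569e-03 = 0.74556

0.746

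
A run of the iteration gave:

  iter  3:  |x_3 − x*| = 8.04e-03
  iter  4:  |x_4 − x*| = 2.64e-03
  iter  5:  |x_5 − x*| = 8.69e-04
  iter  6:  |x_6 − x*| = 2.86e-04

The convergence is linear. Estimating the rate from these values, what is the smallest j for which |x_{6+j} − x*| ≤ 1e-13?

Rate ρ ≈ |x_6 − x*|/|x_5 − x*| = 2.86e-04/8.69e-04 = 0.3291.
After j more steps, |x_{6+j} − x*| ≈ 2.86e-04·ρ^j; need ρ^j ≤ 1e-13/2.86e-04 = 3.4965e-10.
j ≥ ln(3.4965e-10)/ln(0.3291) = -21.7741/-1.11139 = 19.592.
So 20 more iterations are needed.

20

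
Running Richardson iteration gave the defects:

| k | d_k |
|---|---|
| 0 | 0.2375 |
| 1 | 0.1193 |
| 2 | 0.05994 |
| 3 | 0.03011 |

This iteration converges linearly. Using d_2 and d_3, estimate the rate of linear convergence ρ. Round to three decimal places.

ρ ≈ d_3/d_2 = 0.03011/0.05994 = 0.50234

0.502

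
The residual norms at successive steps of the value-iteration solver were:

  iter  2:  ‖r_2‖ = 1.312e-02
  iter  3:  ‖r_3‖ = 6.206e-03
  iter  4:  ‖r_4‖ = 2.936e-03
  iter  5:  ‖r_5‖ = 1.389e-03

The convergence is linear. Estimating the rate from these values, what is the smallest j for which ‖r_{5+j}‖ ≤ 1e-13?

32

Rate ρ ≈ ‖r_5‖/‖r_4‖ = 1.389e-03/2.936e-03 = 0.4731.
After j more steps, ‖r_{5+j}‖ ≈ 1.389e-03·ρ^j; need ρ^j ≤ 1e-13/1.389e-03 = 7.19942e-11.
j ≥ ln(7.19942e-11)/ln(0.4731) = -23.3544/-0.74845 = 31.204.
So 32 more iterations are needed.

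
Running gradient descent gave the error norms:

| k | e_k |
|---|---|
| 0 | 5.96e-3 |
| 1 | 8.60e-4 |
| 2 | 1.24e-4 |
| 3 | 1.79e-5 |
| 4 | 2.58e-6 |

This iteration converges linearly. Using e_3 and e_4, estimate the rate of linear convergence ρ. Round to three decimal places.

ρ ≈ e_4/e_3 = 2.58e-6/1.79e-5 = 0.14413

0.144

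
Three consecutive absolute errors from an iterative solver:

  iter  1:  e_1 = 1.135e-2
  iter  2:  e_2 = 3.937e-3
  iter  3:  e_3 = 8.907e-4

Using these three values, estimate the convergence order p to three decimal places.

p ≈ ln(e_3/e_2) / ln(e_2/e_1)
  = ln(8.907e-4/3.937e-3) / ln(3.937e-3/1.135e-2)
  = ln(0.226238) / ln(0.346872)
  = -1.486168 / -1.058799 ≈ 1.403636

1.404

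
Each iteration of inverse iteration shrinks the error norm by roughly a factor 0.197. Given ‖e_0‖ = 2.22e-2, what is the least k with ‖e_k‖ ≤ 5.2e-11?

13

After k steps, ‖e_k‖ ≈ 2.22e-2·0.197^k.
Need 0.197^k ≤ 5.2e-11/2.22e-2 = 2.34234e-09.
k ≥ ln(2.34234e-09)/ln(0.197) = -19.8721/-1.62455 = 12.232.
Smallest integer k = 13.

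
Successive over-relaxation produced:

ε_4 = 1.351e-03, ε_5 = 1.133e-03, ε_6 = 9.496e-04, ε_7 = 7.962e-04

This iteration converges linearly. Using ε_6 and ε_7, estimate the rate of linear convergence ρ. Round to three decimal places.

ρ ≈ ε_7/ε_6 = 7.962e-04/9.496e-04 = 0.83846

0.838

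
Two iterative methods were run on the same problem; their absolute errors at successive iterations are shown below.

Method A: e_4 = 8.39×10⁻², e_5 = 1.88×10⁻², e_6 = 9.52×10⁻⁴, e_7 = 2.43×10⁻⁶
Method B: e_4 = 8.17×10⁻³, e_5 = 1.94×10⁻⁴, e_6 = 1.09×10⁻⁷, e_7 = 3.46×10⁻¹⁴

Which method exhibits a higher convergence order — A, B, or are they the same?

same

Method A: p ≈ ln(2.43×10⁻⁶/9.52×10⁻⁴)/ln(9.52×10⁻⁴/1.88×10⁻²) ≈ 2.00.
Method B: p ≈ ln(3.46×10⁻¹⁴/1.09×10⁻⁷)/ln(1.09×10⁻⁷/1.94×10⁻⁴) ≈ 2.00.
Both orders ≈ 2.0 — effectively the same.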